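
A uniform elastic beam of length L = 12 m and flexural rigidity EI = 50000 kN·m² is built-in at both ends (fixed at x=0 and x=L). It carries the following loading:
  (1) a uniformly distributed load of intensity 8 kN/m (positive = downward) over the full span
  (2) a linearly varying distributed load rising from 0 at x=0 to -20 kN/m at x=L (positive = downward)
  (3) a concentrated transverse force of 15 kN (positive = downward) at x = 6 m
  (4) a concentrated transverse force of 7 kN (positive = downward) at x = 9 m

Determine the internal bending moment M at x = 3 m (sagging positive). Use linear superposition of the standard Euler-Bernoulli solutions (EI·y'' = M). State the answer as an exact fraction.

M(3) = 219/32 kN·m

Load 1 — uniform load w=8 kN/m over full span:
  M_1 = wLx/2 - wL²/12 - wx²/2 = 8·12·3/2 - 8·12²/12 - 8·3²/2 = 12 kN·m
Load 2 — triangular load w₀=-20 kN/m (0→w₀ over full span):
  M_2 = 3w₀Lx/20 - w₀L²/30 - w₀x³/(6L) = 3·(-20)·12·3/20 - (-20)·12²/30 - (-20)·3³/(6·12) = -9/2 kN·m
Load 3 — point force P=15 kN at a=6 m (b=L-a=6):
  M_3 = Pb²(3a+b)x/L³ - Pab²/L²  [x≤a] = 15·6²·(3·6+6)·3/12³ - 15·6·6²/12² = 0 kN·m
Load 4 — point force P=7 kN at a=9 m (b=L-a=3):
  M_4 = Pb²(3a+b)x/L³ - Pab²/L²  [x≤a] = 7·3²·(3·9+3)·3/12³ - 7·9·3²/12² = -21/32 kN·m
Superposition: M = Σ M_i = 219/32 kN·m ≈ 6.843750 kN·m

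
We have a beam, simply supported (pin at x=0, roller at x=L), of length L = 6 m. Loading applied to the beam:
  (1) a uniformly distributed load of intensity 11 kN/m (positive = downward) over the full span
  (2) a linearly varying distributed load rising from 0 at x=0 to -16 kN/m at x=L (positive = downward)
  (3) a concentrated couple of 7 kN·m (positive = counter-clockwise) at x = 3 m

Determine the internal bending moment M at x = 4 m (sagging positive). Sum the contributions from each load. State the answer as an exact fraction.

Load 1 — uniform load w=11 kN/m over full span:
  M_1 = wx(L-x)/2 = 11·4·(6-4)/2 = 44 kN·m
Load 2 — triangular load w₀=-16 kN/m (0→w₀ over full span):
  M_2 = w₀Lx/6 - w₀x³/(6L) = (-16)·6·4/6 - (-16)·4³/(6·6) = -320/9 kN·m
Load 3 — applied couple M₀=7 kN·m at a=3 m (b=L-a=3):
  M_3 = M₀x/L - M₀  [x>a] = 7·4/6 - 7 = -7/3 kN·m
Superposition: M = Σ M_i = 55/9 kN·m ≈ 6.111111 kN·m

M(4) = 55/9 kN·m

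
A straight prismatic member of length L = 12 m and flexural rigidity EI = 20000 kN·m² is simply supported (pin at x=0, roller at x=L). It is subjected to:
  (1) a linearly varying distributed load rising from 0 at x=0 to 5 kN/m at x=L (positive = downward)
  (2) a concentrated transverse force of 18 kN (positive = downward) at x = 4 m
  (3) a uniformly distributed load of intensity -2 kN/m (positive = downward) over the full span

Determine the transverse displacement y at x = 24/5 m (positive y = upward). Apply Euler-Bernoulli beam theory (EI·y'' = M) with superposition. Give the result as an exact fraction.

Load 1 — triangular load w₀=5 kN/m (0→w₀ over full span):
  y_1 = -w₀x(7L⁴-10L²x²+3x⁴)/(360LEI) = -5·(24/5)·(7·12⁴-10·12²·(24/5)²+3·(24/5)⁴)/(360·12·20000) = -61614/1953125 m
Load 2 — point force P=18 kN at a=4 m (b=L-a=8):
  y_2 = -Pa(L-x)(2Lx-a²-x²)/(6LEI)  [x>a] = -18·4·(12-(24/5))·(2·12·(24/5)-4²-(24/5)²)/(6·12·20000) = -2142/78125 m
Load 3 — uniform load w=-2 kN/m over full span:
  y_3 = -wx(L³-2Lx²+x³)/(24EI) = -(-2)·(24/5)·(12³-2·12·(24/5)²+(24/5)³)/(24·20000) = 10044/390625 m
Superposition: y = Σ y_i = -64944/1953125 m ≈ -0.033251 m

y(24/5) = -64944/1953125 m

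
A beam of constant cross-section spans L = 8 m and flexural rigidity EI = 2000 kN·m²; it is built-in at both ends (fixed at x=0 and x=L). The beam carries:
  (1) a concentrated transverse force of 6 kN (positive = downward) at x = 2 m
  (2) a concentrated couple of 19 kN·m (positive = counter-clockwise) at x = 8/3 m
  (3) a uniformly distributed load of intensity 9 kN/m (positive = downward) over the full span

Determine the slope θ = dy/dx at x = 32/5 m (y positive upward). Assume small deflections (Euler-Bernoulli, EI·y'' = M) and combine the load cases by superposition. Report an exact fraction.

Load 1 — point force P=6 kN at a=2 m (b=L-a=6):
  θ_1 = Pa²(L-x)(2bL-(3b+a)(L-x))/(2L³EI)  [x>a] = 6·2²·(8-(32/5))·(2·6·8-(3·6+2)·(8-(32/5)))/(2·8³·2000) = 3/2500 rad
Load 2 — applied couple M₀=19 kN·m at a=8/3 m (b=L-a=16/3):
  θ_2 = (R_Ax²/2 - M_Ax - M₀(x-a))/EI  [x>a] with R_A=19/6, M_A=0 = ((19/6)·(32/5)²/2 - 0·(32/5) - 19·((32/5)-(8/3)))/2000 = -19/6250 rad
Load 3 — uniform load w=9 kN/m over full span:
  θ_3 = -wx(L-x)(L-2x)/(12EI) = -9·(32/5)·(8-(32/5))·(8-2·(32/5))/(12·2000) = 288/15625 rad
Superposition: θ = Σ θ_i = 1037/62500 rad ≈ 0.016592 rad

θ(32/5) = 1037/62500 rad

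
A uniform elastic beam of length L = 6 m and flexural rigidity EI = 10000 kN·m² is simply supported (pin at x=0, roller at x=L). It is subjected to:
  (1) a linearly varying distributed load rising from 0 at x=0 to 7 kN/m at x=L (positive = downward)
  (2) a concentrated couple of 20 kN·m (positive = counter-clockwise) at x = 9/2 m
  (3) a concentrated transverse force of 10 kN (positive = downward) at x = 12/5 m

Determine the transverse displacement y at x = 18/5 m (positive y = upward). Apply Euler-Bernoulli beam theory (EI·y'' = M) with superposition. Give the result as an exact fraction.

Load 1 — triangular load w₀=7 kN/m (0→w₀ over full span):
  y_1 = -w₀x(7L⁴-10L²x²+3x⁴)/(360LEI) = -7·(18/5)·(7·6⁴-10·6²·(18/5)²+3·(18/5)⁴)/(360·6·10000) = -55944/9765625 m
Load 2 — applied couple M₀=20 kN·m at a=9/2 m (b=L-a=3/2):
  y_2 = (M₀x³/(6L)+C₁x)/EI  [x≤a] with C₁=M₀(3b²-L²)/(6L)=-65/4 = (20·(18/5)³/(6·6)+(-65/4)·(18/5))/10000 = -1629/500000 m
Load 3 — point force P=10 kN at a=12/5 m (b=L-a=18/5):
  y_3 = -Pa(L-x)(2Lx-a²-x²)/(6LEI)  [x>a] = -10·(12/5)·(6-(18/5))·(2·6·(18/5)-(12/5)²-(18/5)²)/(6·6·10000) = -306/78125 m
Superposition: y = Σ y_i = -4032333/312500000 m ≈ -0.012903 m

y(18/5) = -4032333/312500000 m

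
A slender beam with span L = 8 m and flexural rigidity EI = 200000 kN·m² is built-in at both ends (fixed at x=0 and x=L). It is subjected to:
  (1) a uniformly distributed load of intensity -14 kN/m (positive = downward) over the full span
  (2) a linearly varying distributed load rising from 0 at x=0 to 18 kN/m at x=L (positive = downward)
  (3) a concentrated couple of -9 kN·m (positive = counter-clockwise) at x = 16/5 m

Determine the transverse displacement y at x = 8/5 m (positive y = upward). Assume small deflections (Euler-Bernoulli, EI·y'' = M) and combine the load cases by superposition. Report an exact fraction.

y(8/5) = 39317/292968750 m

Load 1 — uniform load w=-14 kN/m over full span:
  y_1 = -wx²(L-x)²/(24EI) = -(-14)·(8/5)²·(8-(8/5))²/(24·200000) = 1792/5859375 m
Load 2 — triangular load w₀=18 kN/m (0→w₀ over full span):
  y_2 = -w₀x²(L-x)²(x+2L)/(120LEI) = -18·(8/5)²·(8-(8/5))²·((8/5)+2·8)/(120·8·200000) = -8448/48828125 m
Load 3 — applied couple M₀=-9 kN·m at a=16/5 m (b=L-a=24/5):
  y_3 = (R_Ax³/6 - M_Ax²/2)/EI  [x≤a] with R_A=-81/50, M_A=-27/25 = ((-81/50)·(8/5)³/6 - (-27/25)·(8/5)²/2)/200000 = 27/19531250 m
Superposition: y = Σ y_i = 39317/292968750 m ≈ 0.000134 m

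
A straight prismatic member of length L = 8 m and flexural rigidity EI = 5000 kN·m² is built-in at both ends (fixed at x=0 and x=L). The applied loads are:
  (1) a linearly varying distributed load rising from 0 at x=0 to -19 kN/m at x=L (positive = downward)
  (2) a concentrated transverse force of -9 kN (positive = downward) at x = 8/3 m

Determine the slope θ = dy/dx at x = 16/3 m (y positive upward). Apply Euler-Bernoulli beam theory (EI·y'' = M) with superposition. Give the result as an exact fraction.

θ(16/3) = -5156/759375 rad

Load 1 — triangular load w₀=-19 kN/m (0→w₀ over full span):
  θ_1 = -w₀(2x(L-x)(L-2x)(x+2L)+x²(L-x)²)/(120LEI) = -(-19)·(2·(16/3)·(8-(16/3))·(8-2·(16/3))·((16/3)+2·8)+(16/3)²·(8-(16/3))²)/(120·8·5000) = -4256/759375 rad
Load 2 — point force P=-9 kN at a=8/3 m (b=L-a=16/3):
  θ_2 = Pa²(L-x)(2bL-(3b+a)(L-x))/(2L³EI)  [x>a] = (-9)·(8/3)²·(8-(16/3))·(2·(16/3)·8-(3·(16/3)+(8/3))·(8-(16/3)))/(2·8³·5000) = -4/3375 rad
Superposition: θ = Σ θ_i = -5156/759375 rad ≈ -0.006790 rad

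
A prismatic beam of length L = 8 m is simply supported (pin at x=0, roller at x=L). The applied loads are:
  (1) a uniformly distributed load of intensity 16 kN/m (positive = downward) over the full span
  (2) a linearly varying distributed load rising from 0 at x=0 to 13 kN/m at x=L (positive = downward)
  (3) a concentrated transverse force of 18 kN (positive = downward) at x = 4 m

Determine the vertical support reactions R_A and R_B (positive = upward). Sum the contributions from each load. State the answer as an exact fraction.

Load 1 — uniform load w=16 kN/m over full span:
  R_A = wL/2 = 16·8/2 = 64 kN
  R_B = wL/2 = 16·8/2 = 64 kN
Load 2 — triangular load w₀=13 kN/m (0→w₀ over full span):
  R_A = w₀L/6 = 13·8/6 = 52/3 kN
  R_B = w₀L/3 = 13·8/3 = 104/3 kN
Load 3 — point force P=18 kN at a=4 m (b=L-a=4):
  R_A = Pb/L = 18·4/8 = 9 kN
  R_B = Pa/L = 18·4/8 = 9 kN
Superposition: R_A = 271/3 kN, R_B = 323/3 kN

R_A = 271/3 kN, R_B = 323/3 kN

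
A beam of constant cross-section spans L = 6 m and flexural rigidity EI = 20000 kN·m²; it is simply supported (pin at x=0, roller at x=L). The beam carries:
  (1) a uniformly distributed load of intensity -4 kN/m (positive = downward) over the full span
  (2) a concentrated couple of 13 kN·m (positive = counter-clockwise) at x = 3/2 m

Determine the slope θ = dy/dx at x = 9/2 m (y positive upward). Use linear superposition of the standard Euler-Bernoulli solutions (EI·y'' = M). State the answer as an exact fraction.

Load 1 — uniform load w=-4 kN/m over full span:
  θ_1 = -w(L³-6Lx²+4x³)/(24EI) = -(-4)·(6³-6·6·(9/2)²+4·(9/2)³)/(24·20000) = -99/80000 rad
Load 2 — applied couple M₀=13 kN·m at a=3/2 m (b=L-a=9/2):
  θ_2 = (M₀x²/(2L)-M₀(x-a)+C₁)/EI  [x>a] with C₁=M₀(3b²-L²)/(6L)=143/16 = (13·(9/2)²/(2·6)-13·((9/2)-(3/2))+(143/16))/20000 = -13/32000 rad
Superposition: θ = Σ θ_i = -263/160000 rad ≈ -0.001644 rad

θ(9/2) = -263/160000 rad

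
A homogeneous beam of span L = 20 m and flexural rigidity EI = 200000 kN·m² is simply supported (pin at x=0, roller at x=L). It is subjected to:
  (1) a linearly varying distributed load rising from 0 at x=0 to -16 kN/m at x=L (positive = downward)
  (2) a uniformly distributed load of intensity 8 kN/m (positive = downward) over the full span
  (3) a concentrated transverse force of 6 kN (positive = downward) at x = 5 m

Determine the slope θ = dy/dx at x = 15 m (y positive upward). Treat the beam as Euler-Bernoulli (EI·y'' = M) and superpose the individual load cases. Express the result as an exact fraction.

Load 1 — triangular load w₀=-16 kN/m (0→w₀ over full span):
  θ_1 = -w₀(7L⁴-30L²x²+15x⁴)/(360LEI) = -(-16)·(7·20⁴-30·20²·15²+15·15⁴)/(360·20·200000) = -1313/144000 rad
Load 2 — uniform load w=8 kN/m over full span:
  θ_2 = -w(L³-6Lx²+4x³)/(24EI) = -8·(20³-6·20·15²+4·15³)/(24·200000) = 11/1200 rad
Load 3 — point force P=6 kN at a=5 m (b=L-a=15):
  θ_3 = -Pa(2L²-6Lx+3x²+a²)/(6LEI)  [x>a] = -6·5·(2·20²-6·20·15+3·15²+5²)/(6·20·200000) = 3/8000 rad
Superposition: θ = Σ θ_i = 61/144000 rad ≈ 0.000424 rad

θ(15) = 61/144000 rad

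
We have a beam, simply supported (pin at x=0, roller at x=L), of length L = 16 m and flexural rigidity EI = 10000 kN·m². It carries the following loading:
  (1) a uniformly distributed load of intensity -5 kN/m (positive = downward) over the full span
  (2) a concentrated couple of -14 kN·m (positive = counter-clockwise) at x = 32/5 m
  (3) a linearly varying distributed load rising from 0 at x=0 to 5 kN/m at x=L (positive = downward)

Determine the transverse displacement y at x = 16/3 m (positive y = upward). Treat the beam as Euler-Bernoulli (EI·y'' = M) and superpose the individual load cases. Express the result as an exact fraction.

Load 1 — uniform load w=-5 kN/m over full span:
  y_1 = -wx(L³-2Lx²+x³)/(24EI) = -(-5)·(16/3)·(16³-2·16·(16/3)²+(16/3)³)/(24·10000) = 11264/30375 m
Load 2 — applied couple M₀=-14 kN·m at a=32/5 m (b=L-a=48/5):
  y_2 = (M₀x³/(6L)+C₁x)/EI  [x≤a] with C₁=M₀(3b²-L²)/(6L)=-224/75 = ((-14)·(16/3)³/(6·16)+(-224/75)·(16/3))/10000 = -4816/1265625 m
Load 3 — triangular load w₀=5 kN/m (0→w₀ over full span):
  y_3 = -w₀x(7L⁴-10L²x²+3x⁴)/(360LEI) = -5·(16/3)·(7·16⁴-10·16²·(16/3)²+3·(16/3)⁴)/(360·16·10000) = -16384/91125 m
Superposition: y = Σ y_i = 2132656/11390625 m ≈ 0.187229 m

y(16/3) = 2132656/11390625 m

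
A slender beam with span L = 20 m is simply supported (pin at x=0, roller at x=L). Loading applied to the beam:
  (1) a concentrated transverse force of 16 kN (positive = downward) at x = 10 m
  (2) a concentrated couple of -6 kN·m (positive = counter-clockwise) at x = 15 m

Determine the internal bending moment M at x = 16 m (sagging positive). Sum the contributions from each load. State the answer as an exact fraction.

Load 1 — point force P=16 kN at a=10 m (b=L-a=10):
  M_1 = Pa(L-x)/L  [x>a] = 16·10·(20-16)/20 = 32 kN·m
Load 2 — applied couple M₀=-6 kN·m at a=15 m (b=L-a=5):
  M_2 = M₀x/L - M₀  [x>a] = (-6)·16/20 - (-6) = 6/5 kN·m
Superposition: M = Σ M_i = 166/5 kN·m ≈ 33.200000 kN·m

M(16) = 166/5 kN·m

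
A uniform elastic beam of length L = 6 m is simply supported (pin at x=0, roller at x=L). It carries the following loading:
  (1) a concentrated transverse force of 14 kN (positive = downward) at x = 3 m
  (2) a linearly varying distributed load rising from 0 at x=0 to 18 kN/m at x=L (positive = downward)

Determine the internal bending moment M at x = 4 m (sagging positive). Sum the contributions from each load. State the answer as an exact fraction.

Load 1 — point force P=14 kN at a=3 m (b=L-a=3):
  M_1 = Pa(L-x)/L  [x>a] = 14·3·(6-4)/6 = 14 kN·m
Load 2 — triangular load w₀=18 kN/m (0→w₀ over full span):
  M_2 = w₀Lx/6 - w₀x³/(6L) = 18·6·4/6 - 18·4³/(6·6) = 40 kN·m
Superposition: M = Σ M_i = 54 kN·m ≈ 54.000000 kN·m

M(4) = 54 kN·m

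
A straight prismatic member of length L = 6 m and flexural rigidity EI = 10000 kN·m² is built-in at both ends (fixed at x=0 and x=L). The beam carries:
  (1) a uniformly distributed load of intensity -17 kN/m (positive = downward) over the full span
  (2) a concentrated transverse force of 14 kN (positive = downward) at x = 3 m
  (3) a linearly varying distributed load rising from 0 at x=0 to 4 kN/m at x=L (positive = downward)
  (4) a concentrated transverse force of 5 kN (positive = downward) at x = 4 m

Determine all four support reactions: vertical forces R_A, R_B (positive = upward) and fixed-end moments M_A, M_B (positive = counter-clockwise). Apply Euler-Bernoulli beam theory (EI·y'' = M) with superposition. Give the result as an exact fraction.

R_A = -5279/135 kN, M_A = -3013/90 kN·m, R_B = -4306/135 kN, M_B = 2597/90 kN·m

Load 1 — uniform load w=-17 kN/m over full span:
  R_A = wL/2 = (-17)·6/2 = -51 kN
  M_A = wL²/12 = (-17)·6²/12 = -51 kN·m
  R_B = wL/2 = (-17)·6/2 = -51 kN
  M_B = -wL²/12 = -(-17)·6²/12 = 51 kN·m
Load 2 — point force P=14 kN at a=3 m (b=L-a=3):
  R_A = Pb²(3a+b)/L³ = 14·3²·(3·3+3)/6³ = 7 kN
  M_A = Pab²/L² = 14·3·3²/6² = 21/2 kN·m
  R_B = Pa²(a+3b)/L³ = 14·3²·(3+3·3)/6³ = 7 kN
  M_B = -Pa²b/L² = -14·3²·3/6² = -21/2 kN·m
Load 3 — triangular load w₀=4 kN/m (0→w₀ over full span):
  R_A = 3w₀L/20 = 3·4·6/20 = 18/5 kN
  M_A = w₀L²/30 = 4·6²/30 = 24/5 kN·m
  R_B = 7w₀L/20 = 7·4·6/20 = 42/5 kN
  M_B = -w₀L²/20 = -4·6²/20 = -36/5 kN·m
Load 4 — point force P=5 kN at a=4 m (b=L-a=2):
  R_A = Pb²(3a+b)/L³ = 5·2²·(3·4+2)/6³ = 35/27 kN
  M_A = Pab²/L² = 5·4·2²/6² = 20/9 kN·m
  R_B = Pa²(a+3b)/L³ = 5·4²·(4+3·2)/6³ = 100/27 kN
  M_B = -Pa²b/L² = -5·4²·2/6² = -40/9 kN·m
Superposition: R_A = -5279/135 kN, M_A = -3013/90 kN·m, R_B = -4306/135 kN, M_B = 2597/90 kN·m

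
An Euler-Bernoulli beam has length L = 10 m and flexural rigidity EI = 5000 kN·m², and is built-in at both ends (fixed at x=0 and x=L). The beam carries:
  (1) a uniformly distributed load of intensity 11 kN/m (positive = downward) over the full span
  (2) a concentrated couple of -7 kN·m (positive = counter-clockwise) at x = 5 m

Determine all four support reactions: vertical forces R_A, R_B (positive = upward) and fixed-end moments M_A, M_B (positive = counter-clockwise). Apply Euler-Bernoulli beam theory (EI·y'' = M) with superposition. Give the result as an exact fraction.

R_A = 1079/20 kN, M_A = 1079/12 kN·m, R_B = 1121/20 kN, M_B = -1121/12 kN·m

Load 1 — uniform load w=11 kN/m over full span:
  R_A = wL/2 = 11·10/2 = 55 kN
  M_A = wL²/12 = 11·10²/12 = 275/3 kN·m
  R_B = wL/2 = 11·10/2 = 55 kN
  M_B = -wL²/12 = -11·10²/12 = -275/3 kN·m
Load 2 — applied couple M₀=-7 kN·m at a=5 m (b=L-a=5):
  R_A = 6M₀ab/L³ = 6·(-7)·5·5/10³ = -21/20 kN
  M_A = M₀b(2a-b)/L² = (-7)·5·(2·5-5)/10² = -7/4 kN·m
  R_B = -6M₀ab/L³ = -6·(-7)·5·5/10³ = 21/20 kN
  M_B = M₀a(2b-a)/L² = (-7)·5·(2·5-5)/10² = -7/4 kN·m
Superposition: R_A = 1079/20 kN, M_A = 1079/12 kN·m, R_B = 1121/20 kN, M_B = -1121/12 kN·m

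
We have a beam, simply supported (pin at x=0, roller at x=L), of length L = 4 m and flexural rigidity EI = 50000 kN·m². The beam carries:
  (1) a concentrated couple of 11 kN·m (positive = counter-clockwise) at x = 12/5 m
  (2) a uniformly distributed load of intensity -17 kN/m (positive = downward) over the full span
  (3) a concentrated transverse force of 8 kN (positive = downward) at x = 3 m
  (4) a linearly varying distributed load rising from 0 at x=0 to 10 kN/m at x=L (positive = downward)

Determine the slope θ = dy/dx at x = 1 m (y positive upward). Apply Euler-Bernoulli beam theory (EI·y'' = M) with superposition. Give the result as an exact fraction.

Load 1 — applied couple M₀=11 kN·m at a=12/5 m (b=L-a=8/5):
  θ_1 = (M₀x²/(2L)+C₁)/EI  [x≤a] with C₁=M₀(3b²-L²)/(6L)=-286/75 = (11·1²/(2·4)+(-286/75))/50000 = -1463/30000000 rad
Load 2 — uniform load w=-17 kN/m over full span:
  θ_2 = -w(L³-6Lx²+4x³)/(24EI) = -(-17)·(4³-6·4·1²+4·1³)/(24·50000) = 187/300000 rad
Load 3 — point force P=8 kN at a=3 m (b=L-a=1):
  θ_3 = -Pb(L²-b²-3x²)/(6LEI)  [x≤a] = -8·1·(4²-1²-3·1²)/(6·4·50000) = -1/12500 rad
Load 4 — triangular load w₀=10 kN/m (0→w₀ over full span):
  θ_4 = -w₀(7L⁴-30L²x²+15x⁴)/(360LEI) = -10·(7·4⁴-30·4²·1²+15·1⁴)/(360·4·50000) = -1327/7200000 rad
Superposition: θ = Σ θ_i = 55847/180000000 rad ≈ 0.000310 rad

θ(1) = 55847/180000000 rad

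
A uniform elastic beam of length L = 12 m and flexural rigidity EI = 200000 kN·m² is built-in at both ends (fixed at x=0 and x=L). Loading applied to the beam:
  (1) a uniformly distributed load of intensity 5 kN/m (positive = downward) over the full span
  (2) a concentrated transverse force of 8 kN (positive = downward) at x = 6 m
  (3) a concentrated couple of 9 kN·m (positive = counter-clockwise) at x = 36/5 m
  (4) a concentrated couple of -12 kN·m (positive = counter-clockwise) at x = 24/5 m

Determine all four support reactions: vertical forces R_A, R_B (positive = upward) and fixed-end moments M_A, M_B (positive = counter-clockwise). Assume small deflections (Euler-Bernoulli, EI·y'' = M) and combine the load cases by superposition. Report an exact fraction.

R_A = 841/25 kN, M_A = 1836/25 kN·m, R_B = 859/25 kN, M_B = -1869/25 kN·m

Load 1 — uniform load w=5 kN/m over full span:
  R_A = wL/2 = 5·12/2 = 30 kN
  M_A = wL²/12 = 5·12²/12 = 60 kN·m
  R_B = wL/2 = 5·12/2 = 30 kN
  M_B = -wL²/12 = -5·12²/12 = -60 kN·m
Load 2 — point force P=8 kN at a=6 m (b=L-a=6):
  R_A = Pb²(3a+b)/L³ = 8·6²·(3·6+6)/12³ = 4 kN
  M_A = Pab²/L² = 8·6·6²/12² = 12 kN·m
  R_B = Pa²(a+3b)/L³ = 8·6²·(6+3·6)/12³ = 4 kN
  M_B = -Pa²b/L² = -8·6²·6/12² = -12 kN·m
Load 3 — applied couple M₀=9 kN·m at a=36/5 m (b=L-a=24/5):
  R_A = 6M₀ab/L³ = 6·9·(36/5)·(24/5)/12³ = 27/25 kN
  M_A = M₀b(2a-b)/L² = 9·(24/5)·(2·(36/5)-(24/5))/12² = 72/25 kN·m
  R_B = -6M₀ab/L³ = -6·9·(36/5)·(24/5)/12³ = -27/25 kN
  M_B = M₀a(2b-a)/L² = 9·(36/5)·(2·(24/5)-(36/5))/12² = 27/25 kN·m
Load 4 — applied couple M₀=-12 kN·m at a=24/5 m (b=L-a=36/5):
  R_A = 6M₀ab/L³ = 6·(-12)·(24/5)·(36/5)/12³ = -36/25 kN
  M_A = M₀b(2a-b)/L² = (-12)·(36/5)·(2·(24/5)-(36/5))/12² = -36/25 kN·m
  R_B = -6M₀ab/L³ = -6·(-12)·(24/5)·(36/5)/12³ = 36/25 kN
  M_B = M₀a(2b-a)/L² = (-12)·(24/5)·(2·(36/5)-(24/5))/12² = -96/25 kN·m
Superposition: R_A = 841/25 kN, M_A = 1836/25 kN·m, R_B = 859/25 kN, M_B = -1869/25 kN·m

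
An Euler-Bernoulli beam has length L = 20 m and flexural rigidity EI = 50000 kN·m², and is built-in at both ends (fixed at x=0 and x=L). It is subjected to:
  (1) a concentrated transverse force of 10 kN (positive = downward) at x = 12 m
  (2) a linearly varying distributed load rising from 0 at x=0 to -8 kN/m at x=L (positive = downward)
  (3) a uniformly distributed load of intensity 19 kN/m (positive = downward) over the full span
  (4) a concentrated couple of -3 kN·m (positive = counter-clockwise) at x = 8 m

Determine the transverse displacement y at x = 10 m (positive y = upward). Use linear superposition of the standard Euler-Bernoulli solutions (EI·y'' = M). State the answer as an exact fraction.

y(10) = -9953/75000 m

Load 1 — point force P=10 kN at a=12 m (b=L-a=8):
  y_1 = -Pb²x²(3aL-(3a+b)x)/(6L³EI)  [x≤a] = -10·8²·10²·(3·12·20-(3·12+8)·10)/(6·20³·50000) = -14/1875 m
Load 2 — triangular load w₀=-8 kN/m (0→w₀ over full span):
  y_2 = -w₀x²(L-x)²(x+2L)/(120LEI) = -(-8)·10²·(20-10)²·(10+2·20)/(120·20·50000) = 1/30 m
Load 3 — uniform load w=19 kN/m over full span:
  y_3 = -wx²(L-x)²/(24EI) = -19·10²·(20-10)²/(24·50000) = -19/120 m
Load 4 — applied couple M₀=-3 kN·m at a=8 m (b=L-a=12):
  y_4 = (R_Ax³/6 - M_Ax²/2 - M₀(x-a)²/2)/EI  [x>a] with R_A=-27/125, M_A=-9/25 = ((-27/125)·10³/6 - (-9/25)·10²/2 - (-3)·(10-8)²/2)/50000 = -3/12500 m
Superposition: y = Σ y_i = -9953/75000 m ≈ -0.132707 m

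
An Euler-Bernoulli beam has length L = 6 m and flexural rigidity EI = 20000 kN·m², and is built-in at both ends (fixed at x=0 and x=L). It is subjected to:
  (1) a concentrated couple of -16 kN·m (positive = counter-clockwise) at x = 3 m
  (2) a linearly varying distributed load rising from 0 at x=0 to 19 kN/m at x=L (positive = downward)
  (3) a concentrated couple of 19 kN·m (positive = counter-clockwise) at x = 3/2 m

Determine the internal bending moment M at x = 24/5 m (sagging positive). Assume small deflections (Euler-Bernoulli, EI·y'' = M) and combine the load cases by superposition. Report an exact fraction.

Load 1 — applied couple M₀=-16 kN·m at a=3 m (b=L-a=3):
  M_1 = R_Ax - M_A - M₀  [x>a] with R_A=-4, M_A=-4 = (-4)·(24/5) - (-4) - (-16) = 4/5 kN·m
Load 2 — triangular load w₀=19 kN/m (0→w₀ over full span):
  M_2 = 3w₀Lx/20 - w₀L²/30 - w₀x³/(6L) = 3·19·6·(24/5)/20 - 19·6²/30 - 19·(24/5)³/(6·6) = 114/125 kN·m
Load 3 — applied couple M₀=19 kN·m at a=3/2 m (b=L-a=9/2):
  M_3 = R_Ax - M_A - M₀  [x>a] with R_A=57/16, M_A=-57/16 = (57/16)·(24/5) - (-57/16) - 19 = 133/80 kN·m
Superposition: M = Σ M_i = 6749/2000 kN·m ≈ 3.374500 kN·m

M(24/5) = 6749/2000 kN·m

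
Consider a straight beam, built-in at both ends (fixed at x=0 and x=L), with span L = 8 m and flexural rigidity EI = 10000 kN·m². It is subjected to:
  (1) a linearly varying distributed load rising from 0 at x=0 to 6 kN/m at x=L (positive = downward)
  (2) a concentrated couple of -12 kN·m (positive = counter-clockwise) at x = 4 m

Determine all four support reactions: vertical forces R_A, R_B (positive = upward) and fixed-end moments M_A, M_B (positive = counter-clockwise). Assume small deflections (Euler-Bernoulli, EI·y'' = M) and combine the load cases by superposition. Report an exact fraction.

R_A = 99/20 kN, M_A = 49/5 kN·m, R_B = 381/20 kN, M_B = -111/5 kN·m

Load 1 — triangular load w₀=6 kN/m (0→w₀ over full span):
  R_A = 3w₀L/20 = 3·6·8/20 = 36/5 kN
  M_A = w₀L²/30 = 6·8²/30 = 64/5 kN·m
  R_B = 7w₀L/20 = 7·6·8/20 = 84/5 kN
  M_B = -w₀L²/20 = -6·8²/20 = -96/5 kN·m
Load 2 — applied couple M₀=-12 kN·m at a=4 m (b=L-a=4):
  R_A = 6M₀ab/L³ = 6·(-12)·4·4/8³ = -9/4 kN
  M_A = M₀b(2a-b)/L² = (-12)·4·(2·4-4)/8² = -3 kN·m
  R_B = -6M₀ab/L³ = -6·(-12)·4·4/8³ = 9/4 kN
  M_B = M₀a(2b-a)/L² = (-12)·4·(2·4-4)/8² = -3 kN·m
Superposition: R_A = 99/20 kN, M_A = 49/5 kN·m, R_B = 381/20 kN, M_B = -111/5 kN·m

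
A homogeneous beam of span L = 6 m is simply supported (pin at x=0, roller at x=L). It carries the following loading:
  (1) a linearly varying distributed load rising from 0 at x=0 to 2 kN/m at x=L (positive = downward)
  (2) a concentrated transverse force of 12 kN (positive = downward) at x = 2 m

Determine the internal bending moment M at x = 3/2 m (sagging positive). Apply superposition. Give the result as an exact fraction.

Load 1 — triangular load w₀=2 kN/m (0→w₀ over full span):
  M_1 = w₀Lx/6 - w₀x³/(6L) = 2·6·(3/2)/6 - 2·(3/2)³/(6·6) = 45/16 kN·m
Load 2 — point force P=12 kN at a=2 m (b=L-a=4):
  M_2 = Pbx/L  [x≤a] = 12·4·(3/2)/6 = 12 kN·m
Superposition: M = Σ M_i = 237/16 kN·m ≈ 14.812500 kN·m

M(3/2) = 237/16 kN·m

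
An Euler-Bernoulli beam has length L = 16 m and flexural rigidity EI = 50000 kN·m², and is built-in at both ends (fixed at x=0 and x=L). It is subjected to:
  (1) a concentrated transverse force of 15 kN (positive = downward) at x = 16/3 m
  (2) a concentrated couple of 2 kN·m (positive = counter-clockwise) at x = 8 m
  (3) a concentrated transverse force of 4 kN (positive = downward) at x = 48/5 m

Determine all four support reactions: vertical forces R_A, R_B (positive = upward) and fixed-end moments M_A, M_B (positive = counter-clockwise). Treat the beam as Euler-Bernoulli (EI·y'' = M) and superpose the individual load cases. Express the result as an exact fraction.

R_A = 228719/18000 kN, M_A = 94949/2250 kN·m, R_B = 113281/18000 kN, M_B = -59611/2250 kN·m

Load 1 — point force P=15 kN at a=16/3 m (b=L-a=32/3):
  R_A = Pb²(3a+b)/L³ = 15·(32/3)²·(3·(16/3)+(32/3))/16³ = 100/9 kN
  M_A = Pab²/L² = 15·(16/3)·(32/3)²/16² = 320/9 kN·m
  R_B = Pa²(a+3b)/L³ = 15·(16/3)²·((16/3)+3·(32/3))/16³ = 35/9 kN
  M_B = -Pa²b/L² = -15·(16/3)²·(32/3)/16² = -160/9 kN·m
Load 2 — applied couple M₀=2 kN·m at a=8 m (b=L-a=8):
  R_A = 6M₀ab/L³ = 6·2·8·8/16³ = 3/16 kN
  M_A = M₀b(2a-b)/L² = 2·8·(2·8-8)/16² = 1/2 kN·m
  R_B = -6M₀ab/L³ = -6·2·8·8/16³ = -3/16 kN
  M_B = M₀a(2b-a)/L² = 2·8·(2·8-8)/16² = 1/2 kN·m
Load 3 — point force P=4 kN at a=48/5 m (b=L-a=32/5):
  R_A = Pb²(3a+b)/L³ = 4·(32/5)²·(3·(48/5)+(32/5))/16³ = 176/125 kN
  M_A = Pab²/L² = 4·(48/5)·(32/5)²/16² = 768/125 kN·m
  R_B = Pa²(a+3b)/L³ = 4·(48/5)²·((48/5)+3·(32/5))/16³ = 324/125 kN
  M_B = -Pa²b/L² = -4·(48/5)²·(32/5)/16² = -1152/125 kN·m
Superposition: R_A = 228719/18000 kN, M_A = 94949/2250 kN·m, R_B = 113281/18000 kN, M_B = -59611/2250 kN·m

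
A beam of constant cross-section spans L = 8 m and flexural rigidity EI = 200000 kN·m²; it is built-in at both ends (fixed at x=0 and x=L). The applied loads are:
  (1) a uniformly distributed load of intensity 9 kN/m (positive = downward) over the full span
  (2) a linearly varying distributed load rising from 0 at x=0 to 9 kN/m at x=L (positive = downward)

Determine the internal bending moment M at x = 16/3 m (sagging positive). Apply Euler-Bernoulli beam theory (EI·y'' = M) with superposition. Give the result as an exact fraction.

M(16/3) = 1168/45 kN·m

Load 1 — uniform load w=9 kN/m over full span:
  M_1 = wLx/2 - wL²/12 - wx²/2 = 9·8·(16/3)/2 - 9·8²/12 - 9·(16/3)²/2 = 16 kN·m
Load 2 — triangular load w₀=9 kN/m (0→w₀ over full span):
  M_2 = 3w₀Lx/20 - w₀L²/30 - w₀x³/(6L) = 3·9·8·(16/3)/20 - 9·8²/30 - 9·(16/3)³/(6·8) = 448/45 kN·m
Superposition: M = Σ M_i = 1168/45 kN·m ≈ 25.955556 kN·m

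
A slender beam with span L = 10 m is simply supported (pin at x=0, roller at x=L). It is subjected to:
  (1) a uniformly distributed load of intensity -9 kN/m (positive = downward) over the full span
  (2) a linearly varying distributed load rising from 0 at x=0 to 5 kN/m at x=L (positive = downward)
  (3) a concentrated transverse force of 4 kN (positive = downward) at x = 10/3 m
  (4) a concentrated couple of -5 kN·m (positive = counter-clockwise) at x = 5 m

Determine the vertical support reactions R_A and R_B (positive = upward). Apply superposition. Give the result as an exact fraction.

Load 1 — uniform load w=-9 kN/m over full span:
  R_A = wL/2 = (-9)·10/2 = -45 kN
  R_B = wL/2 = (-9)·10/2 = -45 kN
Load 2 — triangular load w₀=5 kN/m (0→w₀ over full span):
  R_A = w₀L/6 = 5·10/6 = 25/3 kN
  R_B = w₀L/3 = 5·10/3 = 50/3 kN
Load 3 — point force P=4 kN at a=10/3 m (b=L-a=20/3):
  R_A = Pb/L = 4·(20/3)/10 = 8/3 kN
  R_B = Pa/L = 4·(10/3)/10 = 4/3 kN
Load 4 — applied couple M₀=-5 kN·m at a=5 m (b=L-a=5):
  R_A = M₀/L = (-5)/10 = -1/2 kN
  R_B = -M₀/L = -(-5)/10 = 1/2 kN
Superposition: R_A = -69/2 kN, R_B = -53/2 kN

R_A = -69/2 kN, R_B = -53/2 kN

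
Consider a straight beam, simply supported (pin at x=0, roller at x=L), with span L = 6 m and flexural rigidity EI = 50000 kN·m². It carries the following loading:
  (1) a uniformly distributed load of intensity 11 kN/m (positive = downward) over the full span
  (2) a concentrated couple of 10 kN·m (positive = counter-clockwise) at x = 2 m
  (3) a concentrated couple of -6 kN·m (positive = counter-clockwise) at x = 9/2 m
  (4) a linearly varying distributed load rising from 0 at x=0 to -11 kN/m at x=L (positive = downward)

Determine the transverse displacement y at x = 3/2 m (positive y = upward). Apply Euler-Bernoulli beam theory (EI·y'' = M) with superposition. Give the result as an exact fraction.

y(3/2) = -28847/25600000 m

Load 1 — uniform load w=11 kN/m over full span:
  y_1 = -wx(L³-2Lx²+x³)/(24EI) = -11·(3/2)·(6³-2·6·(3/2)²+(3/2)³)/(24·50000) = -16929/6400000 m
Load 2 — applied couple M₀=10 kN·m at a=2 m (b=L-a=4):
  y_2 = (M₀x³/(6L)+C₁x)/EI  [x≤a] with C₁=M₀(3b²-L²)/(6L)=10/3 = (10·(3/2)³/(6·6)+(10/3)·(3/2))/50000 = 19/160000 m
Load 3 — applied couple M₀=-6 kN·m at a=9/2 m (b=L-a=3/2):
  y_3 = (M₀x³/(6L)+C₁x)/EI  [x≤a] with C₁=M₀(3b²-L²)/(6L)=39/8 = ((-6)·(3/2)³/(6·6)+(39/8)·(3/2))/50000 = 27/200000 m
Load 4 — triangular load w₀=-11 kN/m (0→w₀ over full span):
  y_4 = -w₀x(7L⁴-10L²x²+3x⁴)/(360LEI) = -(-11)·(3/2)·(7·6⁴-10·6²·(3/2)²+3·(3/2)⁴)/(360·6·50000) = 32373/25600000 m
Superposition: y = Σ y_i = -28847/25600000 m ≈ -0.001127 m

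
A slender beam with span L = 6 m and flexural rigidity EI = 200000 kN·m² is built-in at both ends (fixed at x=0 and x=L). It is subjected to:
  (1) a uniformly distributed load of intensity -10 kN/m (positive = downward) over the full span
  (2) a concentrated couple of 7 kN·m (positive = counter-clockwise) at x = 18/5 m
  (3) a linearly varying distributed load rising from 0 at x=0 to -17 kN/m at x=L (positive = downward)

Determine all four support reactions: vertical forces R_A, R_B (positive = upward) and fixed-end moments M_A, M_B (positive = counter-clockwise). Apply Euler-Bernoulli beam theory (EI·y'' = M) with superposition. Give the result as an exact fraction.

Load 1 — uniform load w=-10 kN/m over full span:
  R_A = wL/2 = (-10)·6/2 = -30 kN
  M_A = wL²/12 = (-10)·6²/12 = -30 kN·m
  R_B = wL/2 = (-10)·6/2 = -30 kN
  M_B = -wL²/12 = -(-10)·6²/12 = 30 kN·m
Load 2 — applied couple M₀=7 kN·m at a=18/5 m (b=L-a=12/5):
  R_A = 6M₀ab/L³ = 6·7·(18/5)·(12/5)/6³ = 42/25 kN
  M_A = M₀b(2a-b)/L² = 7·(12/5)·(2·(18/5)-(12/5))/6² = 56/25 kN·m
  R_B = -6M₀ab/L³ = -6·7·(18/5)·(12/5)/6³ = -42/25 kN
  M_B = M₀a(2b-a)/L² = 7·(18/5)·(2·(12/5)-(18/5))/6² = 21/25 kN·m
Load 3 — triangular load w₀=-17 kN/m (0→w₀ over full span):
  R_A = 3w₀L/20 = 3·(-17)·6/20 = -153/10 kN
  M_A = w₀L²/30 = (-17)·6²/30 = -102/5 kN·m
  R_B = 7w₀L/20 = 7·(-17)·6/20 = -357/10 kN
  M_B = -w₀L²/20 = -(-17)·6²/20 = 153/5 kN·m
Superposition: R_A = -2181/50 kN, M_A = -1204/25 kN·m, R_B = -3369/50 kN, M_B = 1536/25 kN·m

R_A = -2181/50 kN, M_A = -1204/25 kN·m, R_B = -3369/50 kN, M_B = 1536/25 kN·m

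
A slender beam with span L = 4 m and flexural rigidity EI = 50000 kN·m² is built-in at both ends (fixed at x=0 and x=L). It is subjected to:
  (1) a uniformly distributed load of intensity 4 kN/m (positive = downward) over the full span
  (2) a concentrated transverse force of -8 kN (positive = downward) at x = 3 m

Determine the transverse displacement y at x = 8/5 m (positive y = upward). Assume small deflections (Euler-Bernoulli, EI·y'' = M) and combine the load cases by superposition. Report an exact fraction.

y(8/5) = -163/5859375 m

Load 1 — uniform load w=4 kN/m over full span:
  y_1 = -wx²(L-x)²/(24EI) = -4·(8/5)²·(4-(8/5))²/(24·50000) = -96/1953125 m
Load 2 — point force P=-8 kN at a=3 m (b=L-a=1):
  y_2 = -Pb²x²(3aL-(3a+b)x)/(6L³EI)  [x≤a] = -(-8)·1²·(8/5)²·(3·3·4-(3·3+1)·(8/5))/(6·4³·50000) = 1/46875 m
Superposition: y = Σ y_i = -163/5859375 m ≈ -0.000028 m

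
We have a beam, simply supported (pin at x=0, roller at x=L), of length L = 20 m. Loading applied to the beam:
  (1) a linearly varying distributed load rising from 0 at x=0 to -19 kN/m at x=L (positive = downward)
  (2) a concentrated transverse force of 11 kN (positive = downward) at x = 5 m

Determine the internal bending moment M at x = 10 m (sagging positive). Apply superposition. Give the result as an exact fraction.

M(10) = -895/2 kN·m

Load 1 — triangular load w₀=-19 kN/m (0→w₀ over full span):
  M_1 = w₀Lx/6 - w₀x³/(6L) = (-19)·20·10/6 - (-19)·10³/(6·20) = -475 kN·m
Load 2 — point force P=11 kN at a=5 m (b=L-a=15):
  M_2 = Pa(L-x)/L  [x>a] = 11·5·(20-10)/20 = 55/2 kN·m
Superposition: M = Σ M_i = -895/2 kN·m ≈ -447.500000 kN·m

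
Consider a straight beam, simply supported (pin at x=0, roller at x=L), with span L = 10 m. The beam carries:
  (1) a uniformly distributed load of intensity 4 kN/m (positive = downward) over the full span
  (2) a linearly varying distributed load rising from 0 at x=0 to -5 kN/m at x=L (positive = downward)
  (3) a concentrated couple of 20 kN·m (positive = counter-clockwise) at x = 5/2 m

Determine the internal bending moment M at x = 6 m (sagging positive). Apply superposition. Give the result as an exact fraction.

M(6) = 8 kN·m

Load 1 — uniform load w=4 kN/m over full span:
  M_1 = wx(L-x)/2 = 4·6·(10-6)/2 = 48 kN·m
Load 2 — triangular load w₀=-5 kN/m (0→w₀ over full span):
  M_2 = w₀Lx/6 - w₀x³/(6L) = (-5)·10·6/6 - (-5)·6³/(6·10) = -32 kN·m
Load 3 — applied couple M₀=20 kN·m at a=5/2 m (b=L-a=15/2):
  M_3 = M₀x/L - M₀  [x>a] = 20·6/10 - 20 = -8 kN·m
Superposition: M = Σ M_i = 8 kN·m ≈ 8.000000 kN·m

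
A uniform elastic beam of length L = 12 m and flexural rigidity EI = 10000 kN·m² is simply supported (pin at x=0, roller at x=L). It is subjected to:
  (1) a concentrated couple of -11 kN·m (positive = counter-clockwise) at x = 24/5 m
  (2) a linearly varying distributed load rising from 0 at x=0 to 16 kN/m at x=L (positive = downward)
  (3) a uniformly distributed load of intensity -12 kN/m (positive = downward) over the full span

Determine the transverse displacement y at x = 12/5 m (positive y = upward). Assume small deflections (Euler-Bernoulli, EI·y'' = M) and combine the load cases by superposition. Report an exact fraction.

y(12/5) = 1368297/19531250 m

Load 1 — applied couple M₀=-11 kN·m at a=24/5 m (b=L-a=36/5):
  y_1 = (M₀x³/(6L)+C₁x)/EI  [x≤a] with C₁=M₀(3b²-L²)/(6L)=-44/25 = ((-11)·(12/5)³/(6·12)+(-44/25)·(12/5))/10000 = -99/156250 m
Load 2 — triangular load w₀=16 kN/m (0→w₀ over full span):
  y_2 = -w₀x(7L⁴-10L²x²+3x⁴)/(360LEI) = -16·(12/5)·(7·12⁴-10·12²·(12/5)²+3·(12/5)⁴)/(360·12·10000) = -1188864/9765625 m
Load 3 — uniform load w=-12 kN/m over full span:
  y_3 = -wx(L³-2Lx²+x³)/(24EI) = -(-12)·(12/5)·(12³-2·12·(12/5)²+(12/5)³)/(24·10000) = 75168/390625 m
Superposition: y = Σ y_i = 1368297/19531250 m ≈ 0.070057 m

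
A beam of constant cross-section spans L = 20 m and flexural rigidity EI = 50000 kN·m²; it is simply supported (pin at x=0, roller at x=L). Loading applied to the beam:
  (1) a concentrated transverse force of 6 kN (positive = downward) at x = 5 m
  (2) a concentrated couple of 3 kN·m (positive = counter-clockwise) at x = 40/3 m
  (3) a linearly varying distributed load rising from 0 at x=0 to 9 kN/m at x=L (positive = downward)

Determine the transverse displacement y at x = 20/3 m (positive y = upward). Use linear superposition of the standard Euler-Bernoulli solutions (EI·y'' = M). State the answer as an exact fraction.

y(20/3) = -557/3240 m

Load 1 — point force P=6 kN at a=5 m (b=L-a=15):
  y_1 = -Pa(L-x)(2Lx-a²-x²)/(6LEI)  [x>a] = -6·5·(20-(20/3))·(2·20·(20/3)-5²-(20/3)²)/(6·20·50000) = -71/5400 m
Load 2 — applied couple M₀=3 kN·m at a=40/3 m (b=L-a=20/3):
  y_2 = (M₀x³/(6L)+C₁x)/EI  [x≤a] with C₁=M₀(3b²-L²)/(6L)=-20/3 = (3·(20/3)³/(6·20)+(-20/3)·(20/3))/50000 = -1/1350 m
Load 3 — triangular load w₀=9 kN/m (0→w₀ over full span):
  y_3 = -w₀x(7L⁴-10L²x²+3x⁴)/(360LEI) = -9·(20/3)·(7·20⁴-10·20²·(20/3)²+3·(20/3)⁴)/(360·20·50000) = -64/405 m
Superposition: y = Σ y_i = -557/3240 m ≈ -0.171914 m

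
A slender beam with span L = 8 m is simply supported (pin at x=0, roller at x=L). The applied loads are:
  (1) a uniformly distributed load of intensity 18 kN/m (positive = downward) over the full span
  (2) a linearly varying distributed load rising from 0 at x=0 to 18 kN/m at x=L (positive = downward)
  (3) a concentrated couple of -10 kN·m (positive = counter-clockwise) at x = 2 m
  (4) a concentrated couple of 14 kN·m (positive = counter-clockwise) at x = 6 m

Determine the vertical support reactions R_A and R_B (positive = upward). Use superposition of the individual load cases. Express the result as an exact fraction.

R_A = 193/2 kN, R_B = 239/2 kN

Load 1 — uniform load w=18 kN/m over full span:
  R_A = wL/2 = 18·8/2 = 72 kN
  R_B = wL/2 = 18·8/2 = 72 kN
Load 2 — triangular load w₀=18 kN/m (0→w₀ over full span):
  R_A = w₀L/6 = 18·8/6 = 24 kN
  R_B = w₀L/3 = 18·8/3 = 48 kN
Load 3 — applied couple M₀=-10 kN·m at a=2 m (b=L-a=6):
  R_A = M₀/L = (-10)/8 = -5/4 kN
  R_B = -M₀/L = -(-10)/8 = 5/4 kN
Load 4 — applied couple M₀=14 kN·m at a=6 m (b=L-a=2):
  R_A = M₀/L = 14/8 = 7/4 kN
  R_B = -M₀/L = -14/8 = -7/4 kN
Superposition: R_A = 193/2 kN, R_B = 239/2 kN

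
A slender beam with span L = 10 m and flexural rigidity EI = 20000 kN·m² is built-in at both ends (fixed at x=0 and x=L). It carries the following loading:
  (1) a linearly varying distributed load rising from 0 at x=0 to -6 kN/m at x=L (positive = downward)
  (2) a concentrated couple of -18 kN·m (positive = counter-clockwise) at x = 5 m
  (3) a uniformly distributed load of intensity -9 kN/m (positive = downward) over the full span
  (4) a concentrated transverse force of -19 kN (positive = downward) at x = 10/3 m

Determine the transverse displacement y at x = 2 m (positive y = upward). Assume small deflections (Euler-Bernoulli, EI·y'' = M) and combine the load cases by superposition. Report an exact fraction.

Load 1 — triangular load w₀=-6 kN/m (0→w₀ over full span):
  y_1 = -w₀x²(L-x)²(x+2L)/(120LEI) = -(-6)·2²·(10-2)²·(2+2·10)/(120·10·20000) = 22/15625 m
Load 2 — applied couple M₀=-18 kN·m at a=5 m (b=L-a=5):
  y_2 = (R_Ax³/6 - M_Ax²/2)/EI  [x≤a] with R_A=-27/10, M_A=-9/2 = ((-27/10)·2³/6 - (-9/2)·2²/2)/20000 = 27/100000 m
Load 3 — uniform load w=-9 kN/m over full span:
  y_3 = -wx²(L-x)²/(24EI) = -(-9)·2²·(10-2)²/(24·20000) = 3/625 m
Load 4 — point force P=-19 kN at a=10/3 m (b=L-a=20/3):
  y_4 = -Pb²x²(3aL-(3a+b)x)/(6L³EI)  [x≤a] = -(-19)·(20/3)²·2²·(3·(10/3)·10-(3·(10/3)+(20/3))·2)/(6·10³·20000) = 19/10125 m
Superposition: y = Σ y_i = 338359/40500000 m ≈ 0.008355 m

y(2) = 338359/40500000 m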